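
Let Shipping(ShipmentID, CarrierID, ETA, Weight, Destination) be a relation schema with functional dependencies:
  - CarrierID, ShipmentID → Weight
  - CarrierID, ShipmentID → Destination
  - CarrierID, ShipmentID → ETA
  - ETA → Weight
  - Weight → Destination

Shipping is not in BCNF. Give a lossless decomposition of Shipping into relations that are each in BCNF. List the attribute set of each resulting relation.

Candidate key of the original relation: {CarrierID, ShipmentID}.
Within {CarrierID, Destination, ETA, ShipmentID, Weight}: {ETA}⁺ ∩ {CarrierID, Destination, ETA, ShipmentID, Weight} = {Destination, ETA, Weight}, not the whole set, so ETA → Destination, Weight violates BCNF; decompose into {Destination, ETA, Weight} and {CarrierID, ETA, ShipmentID}.
Within {Destination, ETA, Weight}: {Weight}⁺ ∩ {Destination, ETA, Weight} = {Destination, Weight}, not the whole set, so Weight → Destination violates BCNF; decompose into {Destination, Weight} and {ETA, Weight}.
{Destination, Weight} has no BCNF violation.
{ETA, Weight} has no BCNF violation.
{CarrierID, ETA, ShipmentID} has no BCNF violation.

{CarrierID, ETA, ShipmentID}; {Destination, Weight}; {ETA, Weight}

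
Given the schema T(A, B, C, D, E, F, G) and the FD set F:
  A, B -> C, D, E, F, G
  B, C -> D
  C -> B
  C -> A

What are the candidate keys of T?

Closure of {C} is {A, B, C, D, E, F, G}, the whole schema; {C} is a candidate key.
Closure of {A, B} is {A, B, C, D, E, F, G}, the whole schema; {A, B} is a candidate key.
Any other superkey properly contains one of these, so there are no further candidate keys.

{A, B}, {C}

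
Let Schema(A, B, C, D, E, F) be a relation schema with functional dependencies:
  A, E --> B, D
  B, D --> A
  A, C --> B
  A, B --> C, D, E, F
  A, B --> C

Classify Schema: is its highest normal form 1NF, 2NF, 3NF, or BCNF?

BCNF

Candidate keys: {A, B}, {A, C}, {A, E}, {B, D}. Prime attributes: {A, B, C, D, E}.
Every FD has a superkey on the left, so the relation is in BCNF.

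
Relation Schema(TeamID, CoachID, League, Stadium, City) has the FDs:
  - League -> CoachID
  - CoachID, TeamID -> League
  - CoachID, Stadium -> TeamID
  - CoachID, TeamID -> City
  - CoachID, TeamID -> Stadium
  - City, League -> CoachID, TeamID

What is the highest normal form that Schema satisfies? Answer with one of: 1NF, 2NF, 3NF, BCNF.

Candidate keys: {City, League}, {CoachID, Stadium}, {CoachID, TeamID}, {League, Stadium}, {League, TeamID}. Prime attributes: {City, CoachID, League, Stadium, TeamID}.
League -> CoachID: {League}⁺ = {CoachID, League}, which is not all of the attributes, so the left side is not a superkey — BCNF is violated.
Since {CoachID} ⊆ prime attributes and every other non-superkey FD also has a prime right side, the schema is in 3NF.

3NF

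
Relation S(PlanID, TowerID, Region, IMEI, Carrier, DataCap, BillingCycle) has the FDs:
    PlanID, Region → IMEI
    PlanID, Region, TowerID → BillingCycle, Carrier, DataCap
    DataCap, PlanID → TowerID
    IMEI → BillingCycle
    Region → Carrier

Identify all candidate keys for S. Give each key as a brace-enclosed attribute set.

{DataCap, PlanID, Region}, {PlanID, Region, TowerID}

{PlanID, Region} never appear on the right of any FD, so every key must include all of them.
{DataCap, PlanID, Region} is a candidate key since {DataCap, PlanID, Region}⁺ = {BillingCycle, Carrier, DataCap, IMEI, PlanID, Region, TowerID} covers every attribute.
{PlanID, Region, TowerID} is a candidate key since {PlanID, Region, TowerID}⁺ = {BillingCycle, Carrier, DataCap, IMEI, PlanID, Region, TowerID} covers every attribute.
No proper subset of any of these is a key, and no other minimal superkey exists.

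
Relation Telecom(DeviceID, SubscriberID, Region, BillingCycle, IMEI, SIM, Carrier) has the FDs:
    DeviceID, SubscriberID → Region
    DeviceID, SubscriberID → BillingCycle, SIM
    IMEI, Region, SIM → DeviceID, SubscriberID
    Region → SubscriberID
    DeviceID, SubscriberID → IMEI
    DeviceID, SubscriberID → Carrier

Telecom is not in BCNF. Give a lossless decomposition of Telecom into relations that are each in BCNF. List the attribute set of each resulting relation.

{BillingCycle, Carrier, DeviceID, IMEI, Region, SIM}; {Region, SubscriberID}

Candidate keys of the original relation: {DeviceID, Region}, {DeviceID, SubscriberID}, {IMEI, Region, SIM}.
{BillingCycle, Carrier, DeviceID, IMEI, Region, SIM, SubscriberID}: {Region} determines {Region, SubscriberID} here but is not a superkey — split on Region → SubscriberID, giving {Region, SubscriberID} and {BillingCycle, Carrier, DeviceID, IMEI, Region, SIM}.
{Region, SubscriberID} has no BCNF violation.
{BillingCycle, Carrier, DeviceID, IMEI, Region, SIM} has no BCNF violation.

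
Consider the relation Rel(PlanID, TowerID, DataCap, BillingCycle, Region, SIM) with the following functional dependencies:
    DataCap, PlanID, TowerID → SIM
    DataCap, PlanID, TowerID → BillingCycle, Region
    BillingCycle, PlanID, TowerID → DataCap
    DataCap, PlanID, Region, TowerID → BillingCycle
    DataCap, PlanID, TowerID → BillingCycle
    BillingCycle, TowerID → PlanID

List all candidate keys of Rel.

{TowerID} never appears on the right of any FD, so every key must include it.
{BillingCycle, TowerID}⁺ = {BillingCycle, DataCap, PlanID, Region, SIM, TowerID}, which is every attribute, so {BillingCycle, TowerID} is a candidate key.
{DataCap, PlanID, TowerID}⁺ = {BillingCycle, DataCap, PlanID, Region, SIM, TowerID}, which is every attribute, so {DataCap, PlanID, TowerID} is a candidate key.
Any other superkey properly contains one of these, so there are no further candidate keys.

{BillingCycle, TowerID}, {DataCap, PlanID, TowerID}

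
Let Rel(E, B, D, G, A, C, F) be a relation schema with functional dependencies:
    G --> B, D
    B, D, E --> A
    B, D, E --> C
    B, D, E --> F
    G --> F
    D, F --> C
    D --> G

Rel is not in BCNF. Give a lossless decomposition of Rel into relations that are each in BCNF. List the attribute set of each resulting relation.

{A, E, G}; {B, C, D, F, G}

Candidate keys of the original relation: {D, E}, {E, G}.
In {A, B, C, D, E, F, G}, {G} is not a superkey ({G}⁺ restricted to this set is {B, C, D, F, G}), so split on G --> B, C, D, F into {B, C, D, F, G} and {A, E, G}.
{B, C, D, F, G} is in BCNF.
{A, E, G} is in BCNF.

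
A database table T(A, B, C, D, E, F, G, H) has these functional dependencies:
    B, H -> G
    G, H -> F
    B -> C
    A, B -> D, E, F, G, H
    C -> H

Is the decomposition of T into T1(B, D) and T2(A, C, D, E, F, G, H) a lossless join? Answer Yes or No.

No

The shared attributes are {D} and {D}⁺ = {D}.
T1 ⊄ {D} and T2 ⊄ {D}, so the split is lossy.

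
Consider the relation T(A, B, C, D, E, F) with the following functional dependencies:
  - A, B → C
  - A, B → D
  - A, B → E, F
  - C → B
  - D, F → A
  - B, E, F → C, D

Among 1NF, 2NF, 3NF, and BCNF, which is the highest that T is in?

3NF

Candidate keys: {A, B}, {A, C}, {B, D, F}, {B, E, F}, {C, D, F}, {C, E, F}. Prime attributes: {A, B, C, D, E, F}.
C → B: {C}⁺ = {B, C}, which is not all of the attributes, so the left side is not a superkey — BCNF is violated.
Its right-hand attributes {B} are all prime, as are those of every other non-superkey FD — the relation is in 3NF.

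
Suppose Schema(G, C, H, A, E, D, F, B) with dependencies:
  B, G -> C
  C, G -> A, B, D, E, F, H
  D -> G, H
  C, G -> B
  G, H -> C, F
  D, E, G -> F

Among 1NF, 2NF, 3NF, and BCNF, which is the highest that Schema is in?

Candidate keys: {B, G}, {C, G}, {D}, {G, H}. Prime attributes: {B, C, D, G, H}.
The left-hand side of every FD is a superkey, so BCNF is satisfied.

BCNF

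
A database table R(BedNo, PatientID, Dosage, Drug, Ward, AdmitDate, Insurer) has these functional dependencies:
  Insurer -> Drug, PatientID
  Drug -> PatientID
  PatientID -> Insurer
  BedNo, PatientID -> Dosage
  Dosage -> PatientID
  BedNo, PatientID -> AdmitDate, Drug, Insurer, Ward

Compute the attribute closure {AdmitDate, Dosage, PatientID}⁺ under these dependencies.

Start with {AdmitDate, Dosage, PatientID}.
PatientID -> Insurer applies; add {Insurer} → now {AdmitDate, Dosage, Insurer, PatientID}.
Insurer -> Drug, PatientID applies; add {Drug} → now {AdmitDate, Dosage, Drug, Insurer, PatientID}.
No further FD applies.

{AdmitDate, Dosage, Drug, Insurer, PatientID}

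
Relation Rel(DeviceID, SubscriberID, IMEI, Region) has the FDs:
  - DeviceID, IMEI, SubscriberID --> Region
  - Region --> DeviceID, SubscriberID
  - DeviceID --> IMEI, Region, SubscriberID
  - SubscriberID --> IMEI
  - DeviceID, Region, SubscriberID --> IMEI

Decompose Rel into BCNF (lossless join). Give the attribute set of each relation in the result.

{DeviceID, Region, SubscriberID}; {IMEI, SubscriberID}

Candidate keys of the original relation: {DeviceID}, {Region}.
Within {DeviceID, IMEI, Region, SubscriberID}: {SubscriberID}⁺ ∩ {DeviceID, IMEI, Region, SubscriberID} = {IMEI, SubscriberID}, not the whole set, so SubscriberID --> IMEI violates BCNF; decompose into {IMEI, SubscriberID} and {DeviceID, Region, SubscriberID}.
{IMEI, SubscriberID} has no BCNF violation.
{DeviceID, Region, SubscriberID} has no BCNF violation.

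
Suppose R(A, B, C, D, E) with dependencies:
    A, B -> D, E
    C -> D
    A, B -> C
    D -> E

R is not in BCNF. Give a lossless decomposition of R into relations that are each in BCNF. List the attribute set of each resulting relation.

{A, B, C}; {C, D}; {D, E}

Candidate key of the original relation: {A, B}.
Within {A, B, C, D, E}: {C}⁺ ∩ {A, B, C, D, E} = {C, D, E}, not the whole set, so C -> D, E violates BCNF; decompose into {C, D, E} and {A, B, C}.
Within {C, D, E}: {D}⁺ ∩ {C, D, E} = {D, E}, not the whole set, so D -> E violates BCNF; decompose into {D, E} and {C, D}.
{D, E} is in BCNF.
{C, D} is in BCNF.
{A, B, C} is in BCNF.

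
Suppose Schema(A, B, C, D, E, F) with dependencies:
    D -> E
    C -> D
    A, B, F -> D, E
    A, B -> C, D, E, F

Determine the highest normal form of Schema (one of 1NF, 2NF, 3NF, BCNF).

2NF

Candidate key: {A, B}. Prime attributes: {A, B}.
D -> E: {D}⁺ = {D, E}, which is not all of the attributes, so the left side is not a superkey — BCNF is violated.
D -> E determines the non-prime attribute {E} from a non-superkey — 3NF is violated.
Checking every proper subset of each key, none determines a non-prime attribute — 2NF is satisfied.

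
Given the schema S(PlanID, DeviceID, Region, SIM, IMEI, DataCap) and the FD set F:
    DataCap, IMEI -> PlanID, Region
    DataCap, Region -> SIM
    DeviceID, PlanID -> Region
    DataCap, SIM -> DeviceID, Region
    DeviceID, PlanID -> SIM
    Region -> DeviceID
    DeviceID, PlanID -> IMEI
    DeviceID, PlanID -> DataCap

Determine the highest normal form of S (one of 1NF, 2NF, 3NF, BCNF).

3NF

Candidate keys: {DataCap, IMEI}, {DataCap, PlanID, SIM}, {DeviceID, PlanID}, {PlanID, Region}. Prime attributes: {DataCap, DeviceID, IMEI, PlanID, Region, SIM}.
DataCap, Region -> SIM breaks BCNF: {DataCap, Region}⁺ = {DataCap, DeviceID, Region, SIM}, so {DataCap, Region} is not a superkey.
But every attribute on its right side ({SIM}) is prime, and the same holds for every other non-superkey FD, so 3NF still holds.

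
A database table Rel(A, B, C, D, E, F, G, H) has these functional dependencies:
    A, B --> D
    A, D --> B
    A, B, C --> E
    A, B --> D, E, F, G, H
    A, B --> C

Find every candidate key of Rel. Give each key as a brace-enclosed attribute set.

{A} never appears on the right of any FD, so every key must include it.
{A, B} is a candidate key since {A, B}⁺ = {A, B, C, D, E, F, G, H} covers every attribute.
{A, D} is a candidate key since {A, D}⁺ = {A, B, C, D, E, F, G, H} covers every attribute.
These are minimal and exhaustive — every other superkey contains one of them.

{A, B}, {A, D}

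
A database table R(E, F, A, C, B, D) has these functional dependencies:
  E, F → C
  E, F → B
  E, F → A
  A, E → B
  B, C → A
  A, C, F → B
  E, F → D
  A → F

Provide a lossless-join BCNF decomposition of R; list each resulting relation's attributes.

{A, B, C}; {A, F}; {B, C, D, E}

Candidate keys of the original relation: {A, E}, {B, C, E}, {E, F}.
Within {A, B, C, D, E, F}: {B, C}⁺ ∩ {A, B, C, D, E, F} = {A, B, C, F}, not the whole set, so B, C → A, F violates BCNF; decompose into {A, B, C, F} and {B, C, D, E}.
Within {A, B, C, F}: {A}⁺ ∩ {A, B, C, F} = {A, F}, not the whole set, so A → F violates BCNF; decompose into {A, F} and {A, B, C}.
{A, F} has no BCNF violation.
{A, B, C} has no BCNF violation.
{B, C, D, E} has no BCNF violation.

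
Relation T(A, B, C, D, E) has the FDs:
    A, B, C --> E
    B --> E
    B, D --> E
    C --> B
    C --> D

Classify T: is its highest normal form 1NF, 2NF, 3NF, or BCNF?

1NF

Candidate key: {A, C}. Prime attributes: {A, C}.
B --> E breaks BCNF: {B}⁺ = {B, E}, so {B} is not a superkey.
B --> E has non-prime {E} on the right and a non-superkey on the left, so 3NF fails.
The proper key subset {C} of {A, C} determines non-prime {B, D, E}, so the relation is not even in 2NF.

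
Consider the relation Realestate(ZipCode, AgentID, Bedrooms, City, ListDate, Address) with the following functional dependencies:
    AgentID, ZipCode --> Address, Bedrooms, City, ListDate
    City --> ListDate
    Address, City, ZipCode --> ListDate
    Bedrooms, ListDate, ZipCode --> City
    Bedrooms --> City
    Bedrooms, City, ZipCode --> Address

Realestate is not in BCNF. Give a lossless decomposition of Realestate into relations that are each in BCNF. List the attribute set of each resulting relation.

{Address, Bedrooms, ZipCode}; {AgentID, Bedrooms, ZipCode}; {Bedrooms, City}; {City, ListDate}

Candidate key of the original relation: {AgentID, ZipCode}.
In {Address, AgentID, Bedrooms, City, ListDate, ZipCode}, {City} is not a superkey ({City}⁺ restricted to this set is {City, ListDate}), so split on City --> ListDate into {City, ListDate} and {Address, AgentID, Bedrooms, City, ZipCode}.
{City, ListDate} is in BCNF.
In {Address, AgentID, Bedrooms, City, ZipCode}, {Bedrooms} is not a superkey ({Bedrooms}⁺ restricted to this set is {Bedrooms, City}), so split on Bedrooms --> City into {Bedrooms, City} and {Address, AgentID, Bedrooms, ZipCode}.
{Bedrooms, City} is in BCNF.
In {Address, AgentID, Bedrooms, ZipCode}, {Bedrooms, ZipCode} is not a superkey ({Bedrooms, ZipCode}⁺ restricted to this set is {Address, Bedrooms, ZipCode}), so split on Bedrooms, ZipCode --> Address into {Address, Bedrooms, ZipCode} and {AgentID, Bedrooms, ZipCode}.
{Address, Bedrooms, ZipCode} is in BCNF.
{AgentID, Bedrooms, ZipCode} is in BCNF.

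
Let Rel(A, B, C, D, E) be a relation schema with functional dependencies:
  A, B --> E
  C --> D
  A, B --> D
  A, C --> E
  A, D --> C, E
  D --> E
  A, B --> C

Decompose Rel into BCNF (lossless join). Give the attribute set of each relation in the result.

Candidate key of the original relation: {A, B}.
In {A, B, C, D, E}, {C} is not a superkey ({C}⁺ restricted to this set is {C, D, E}), so split on C --> D, E into {C, D, E} and {A, B, C}.
In {C, D, E}, {D} is not a superkey ({D}⁺ restricted to this set is {D, E}), so split on D --> E into {D, E} and {C, D}.
{D, E}: every determinant is a superkey — BCNF.
{C, D}: every determinant is a superkey — BCNF.
{A, B, C}: every determinant is a superkey — BCNF.

{A, B, C}; {C, D}; {D, E}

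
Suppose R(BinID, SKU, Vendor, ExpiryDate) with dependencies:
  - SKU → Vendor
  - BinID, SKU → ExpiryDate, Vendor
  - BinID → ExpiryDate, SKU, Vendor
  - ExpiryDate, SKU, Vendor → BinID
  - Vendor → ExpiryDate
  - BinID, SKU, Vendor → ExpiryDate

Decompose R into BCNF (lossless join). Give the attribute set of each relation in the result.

{BinID, SKU, Vendor}; {ExpiryDate, Vendor}

Candidate keys of the original relation: {BinID}, {SKU}.
In {BinID, ExpiryDate, SKU, Vendor}, {Vendor} is not a superkey ({Vendor}⁺ restricted to this set is {ExpiryDate, Vendor}), so split on Vendor → ExpiryDate into {ExpiryDate, Vendor} and {BinID, SKU, Vendor}.
{ExpiryDate, Vendor} has no BCNF violation.
{BinID, SKU, Vendor} has no BCNF violation.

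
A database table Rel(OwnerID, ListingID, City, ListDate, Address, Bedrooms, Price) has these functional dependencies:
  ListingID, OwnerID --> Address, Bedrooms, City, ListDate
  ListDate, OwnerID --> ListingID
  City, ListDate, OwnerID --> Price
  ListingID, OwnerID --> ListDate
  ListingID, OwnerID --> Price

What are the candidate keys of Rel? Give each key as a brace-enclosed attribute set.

Attributes never on any right-hand side: {OwnerID} — every candidate key must contain it.
{ListDate, OwnerID} is a candidate key since {ListDate, OwnerID}⁺ = {Address, Bedrooms, City, ListDate, ListingID, OwnerID, Price} covers every attribute.
{ListingID, OwnerID} is a candidate key since {ListingID, OwnerID}⁺ = {Address, Bedrooms, City, ListDate, ListingID, OwnerID, Price} covers every attribute.
No proper subset of any of these is a key, and no other minimal superkey exists.

{ListDate, OwnerID}, {ListingID, OwnerID}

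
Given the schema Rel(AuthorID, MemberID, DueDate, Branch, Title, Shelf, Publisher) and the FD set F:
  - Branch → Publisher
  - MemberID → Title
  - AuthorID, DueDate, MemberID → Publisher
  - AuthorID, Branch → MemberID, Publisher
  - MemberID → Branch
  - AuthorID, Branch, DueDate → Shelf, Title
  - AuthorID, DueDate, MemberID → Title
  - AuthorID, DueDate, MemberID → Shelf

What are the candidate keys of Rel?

{AuthorID, Branch, DueDate}, {AuthorID, DueDate, MemberID}

No FD produces {AuthorID, DueDate}, so they must be in every candidate key.
{AuthorID, Branch, DueDate} is a candidate key since {AuthorID, Branch, DueDate}⁺ = {AuthorID, Branch, DueDate, MemberID, Publisher, Shelf, Title} covers every attribute.
{AuthorID, DueDate, MemberID} is a candidate key since {AuthorID, DueDate, MemberID}⁺ = {AuthorID, Branch, DueDate, MemberID, Publisher, Shelf, Title} covers every attribute.
No proper subset of any of these is a key, and no other minimal superkey exists.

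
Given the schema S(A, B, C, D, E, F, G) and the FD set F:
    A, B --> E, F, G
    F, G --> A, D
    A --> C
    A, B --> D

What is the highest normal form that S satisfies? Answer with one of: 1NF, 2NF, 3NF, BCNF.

1NF

Candidate keys: {A, B}, {B, F, G}. Prime attributes: {A, B, F, G}.
F, G --> A, D: {F, G}⁺ = {A, C, D, F, G}, which is not all of the attributes, so the left side is not a superkey — BCNF is violated.
F, G --> A, D has non-prime {D} on the right and a non-superkey on the left, so 3NF fails.
Since {A} ⊂ {A, B} and {A}⁺ ⊇ {C} with {C} non-prime, there is a partial dependency; 2NF fails.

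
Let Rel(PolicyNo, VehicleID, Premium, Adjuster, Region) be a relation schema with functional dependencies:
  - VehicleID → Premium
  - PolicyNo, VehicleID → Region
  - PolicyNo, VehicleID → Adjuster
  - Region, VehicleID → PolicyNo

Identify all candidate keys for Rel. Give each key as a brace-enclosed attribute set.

No FD produces {VehicleID}, so it must be in every candidate key.
Closure of {PolicyNo, VehicleID} is {Adjuster, PolicyNo, Premium, Region, VehicleID}, the whole schema; {PolicyNo, VehicleID} is a candidate key.
Closure of {Region, VehicleID} is {Adjuster, PolicyNo, Premium, Region, VehicleID}, the whole schema; {Region, VehicleID} is a candidate key.
No proper subset of any of these is a key, and no other minimal superkey exists.

{PolicyNo, VehicleID}, {Region, VehicleID}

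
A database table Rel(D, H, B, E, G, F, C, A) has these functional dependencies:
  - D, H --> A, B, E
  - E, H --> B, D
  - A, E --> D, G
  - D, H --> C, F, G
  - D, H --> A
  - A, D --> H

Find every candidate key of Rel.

{A, D}⁺ = {A, B, C, D, E, F, G, H} — all of the relation — so {A, D} is a candidate key.
{A, E}⁺ = {A, B, C, D, E, F, G, H} — all of the relation — so {A, E} is a candidate key.
{D, H}⁺ = {A, B, C, D, E, F, G, H} — all of the relation — so {D, H} is a candidate key.
{E, H}⁺ = {A, B, C, D, E, F, G, H} — all of the relation — so {E, H} is a candidate key.
Any other superkey properly contains one of these, so there are no further candidate keys.

{A, D}, {A, E}, {D, H}, {E, H}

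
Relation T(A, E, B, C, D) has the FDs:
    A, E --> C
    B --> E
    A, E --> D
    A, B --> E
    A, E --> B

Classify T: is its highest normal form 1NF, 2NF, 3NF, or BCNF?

Candidate keys: {A, B}, {A, E}. Prime attributes: {A, B, E}.
B --> E: {B}⁺ = {B, E}, which is not all of the attributes, so the left side is not a superkey — BCNF is violated.
Since {E} ⊆ prime attributes and every other non-superkey FD also has a prime right side, the schema is in 3NF.

3NF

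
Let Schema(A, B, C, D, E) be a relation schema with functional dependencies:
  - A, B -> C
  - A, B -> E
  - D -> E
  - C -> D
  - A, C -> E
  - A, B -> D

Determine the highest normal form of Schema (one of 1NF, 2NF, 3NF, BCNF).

Candidate key: {A, B}. Prime attributes: {A, B}.
For D -> E we have {D}⁺ = {D, E}; {D} is not a superkey, so BCNF fails.
D -> E has non-prime {E} on the right and a non-superkey on the left, so 3NF fails.
Checking every proper subset of each key, none determines a non-prime attribute — 2NF is satisfied.

2NF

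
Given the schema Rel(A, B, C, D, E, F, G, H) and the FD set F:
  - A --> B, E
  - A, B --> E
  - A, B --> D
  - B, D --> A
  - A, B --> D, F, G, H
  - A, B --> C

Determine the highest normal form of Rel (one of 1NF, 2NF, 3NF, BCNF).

Candidate keys: {A}, {B, D}. Prime attributes: {A, B, D}.
The left-hand side of every FD is a superkey, so BCNF is satisfied.

BCNF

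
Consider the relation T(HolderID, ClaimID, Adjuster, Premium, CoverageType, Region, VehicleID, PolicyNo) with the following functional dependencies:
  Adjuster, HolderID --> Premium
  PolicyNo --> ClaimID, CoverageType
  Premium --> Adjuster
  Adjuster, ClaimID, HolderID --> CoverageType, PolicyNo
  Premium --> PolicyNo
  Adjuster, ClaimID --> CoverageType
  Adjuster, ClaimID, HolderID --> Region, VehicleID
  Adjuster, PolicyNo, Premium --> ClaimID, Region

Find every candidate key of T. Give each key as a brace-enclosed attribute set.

{HolderID} never appears on the right of any FD, so every key must include it.
Closure of {Adjuster, HolderID} is {Adjuster, ClaimID, CoverageType, HolderID, PolicyNo, Premium, Region, VehicleID}, the whole schema; {Adjuster, HolderID} is a candidate key.
Closure of {HolderID, Premium} is {Adjuster, ClaimID, CoverageType, HolderID, PolicyNo, Premium, Region, VehicleID}, the whole schema; {HolderID, Premium} is a candidate key.
No proper subset of any of these is a key, and no other minimal superkey exists.

{Adjuster, HolderID}, {HolderID, Premium}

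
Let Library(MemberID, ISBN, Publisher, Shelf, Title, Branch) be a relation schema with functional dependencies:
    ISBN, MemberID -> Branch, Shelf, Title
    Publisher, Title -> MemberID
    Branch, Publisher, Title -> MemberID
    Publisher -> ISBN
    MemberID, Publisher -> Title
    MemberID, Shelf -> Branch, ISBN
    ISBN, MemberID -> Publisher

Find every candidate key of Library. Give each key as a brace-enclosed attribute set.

{ISBN, MemberID}, {MemberID, Publisher}, {MemberID, Shelf}, {Publisher, Title}

Closure of {ISBN, MemberID} is {Branch, ISBN, MemberID, Publisher, Shelf, Title}, the whole schema; {ISBN, MemberID} is a candidate key.
Closure of {MemberID, Publisher} is {Branch, ISBN, MemberID, Publisher, Shelf, Title}, the whole schema; {MemberID, Publisher} is a candidate key.
Closure of {MemberID, Shelf} is {Branch, ISBN, MemberID, Publisher, Shelf, Title}, the whole schema; {MemberID, Shelf} is a candidate key.
Closure of {Publisher, Title} is {Branch, ISBN, MemberID, Publisher, Shelf, Title}, the whole schema; {Publisher, Title} is a candidate key.
No proper subset of any of these is a key, and no other minimal superkey exists.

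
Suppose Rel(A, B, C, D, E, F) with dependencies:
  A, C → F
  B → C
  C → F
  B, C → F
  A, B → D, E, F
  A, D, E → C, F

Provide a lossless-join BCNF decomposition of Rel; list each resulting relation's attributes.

{A, B, D, E}; {A, C}; {B, C}; {C, F}

Candidate key of the original relation: {A, B}.
In {A, B, C, D, E, F}, {A, C} is not a superkey ({A, C}⁺ restricted to this set is {A, C, F}), so split on A, C → F into {A, C, F} and {A, B, C, D, E}.
In {A, C, F}, {C} is not a superkey ({C}⁺ restricted to this set is {C, F}), so split on C → F into {C, F} and {A, C}.
{C, F} has no BCNF violation.
{A, C} has no BCNF violation.
In {A, B, C, D, E}, {B} is not a superkey ({B}⁺ restricted to this set is {B, C}), so split on B → C into {B, C} and {A, B, D, E}.
{B, C} has no BCNF violation.
{A, B, D, E} has no BCNF violation.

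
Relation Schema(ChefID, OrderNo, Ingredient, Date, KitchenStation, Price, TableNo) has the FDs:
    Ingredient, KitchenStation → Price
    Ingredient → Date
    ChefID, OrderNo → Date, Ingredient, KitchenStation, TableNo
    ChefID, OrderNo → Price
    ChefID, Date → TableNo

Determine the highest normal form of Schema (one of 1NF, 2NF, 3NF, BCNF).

Candidate key: {ChefID, OrderNo}. Prime attributes: {ChefID, OrderNo}.
Ingredient, KitchenStation → Price breaks BCNF: {Ingredient, KitchenStation}⁺ = {Date, Ingredient, KitchenStation, Price}, so {Ingredient, KitchenStation} is not a superkey.
Because {Price} is non-prime and the left side of Ingredient, KitchenStation → Price is not a superkey, the relation is not in 3NF.
No proper subset of a key has a non-prime attribute in its closure, so there is no partial dependency; 2NF holds.

2NF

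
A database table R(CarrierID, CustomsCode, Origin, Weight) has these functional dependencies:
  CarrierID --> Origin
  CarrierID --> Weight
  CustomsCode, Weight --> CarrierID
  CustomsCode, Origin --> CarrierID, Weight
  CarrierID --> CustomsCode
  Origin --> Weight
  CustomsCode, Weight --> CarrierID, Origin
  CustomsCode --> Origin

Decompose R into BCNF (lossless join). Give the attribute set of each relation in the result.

Candidate keys of the original relation: {CarrierID}, {CustomsCode}.
In {CarrierID, CustomsCode, Origin, Weight}, {Origin} is not a superkey ({Origin}⁺ restricted to this set is {Origin, Weight}), so split on Origin --> Weight into {Origin, Weight} and {CarrierID, CustomsCode, Origin}.
{Origin, Weight} is in BCNF.
{CarrierID, CustomsCode, Origin} is in BCNF.

{CarrierID, CustomsCode, Origin}; {Origin, Weight}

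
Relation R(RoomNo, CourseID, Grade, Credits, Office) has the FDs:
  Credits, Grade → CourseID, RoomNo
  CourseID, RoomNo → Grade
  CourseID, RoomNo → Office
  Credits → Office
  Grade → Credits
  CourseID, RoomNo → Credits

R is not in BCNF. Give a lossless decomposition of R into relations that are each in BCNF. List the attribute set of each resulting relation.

{CourseID, Credits, Grade, RoomNo}; {Credits, Office}

Candidate keys of the original relation: {CourseID, RoomNo}, {Grade}.
Within {CourseID, Credits, Grade, Office, RoomNo}: {Credits}⁺ ∩ {CourseID, Credits, Grade, Office, RoomNo} = {Credits, Office}, not the whole set, so Credits → Office violates BCNF; decompose into {Credits, Office} and {CourseID, Credits, Grade, RoomNo}.
{Credits, Office} has no BCNF violation.
{CourseID, Credits, Grade, RoomNo} has no BCNF violation.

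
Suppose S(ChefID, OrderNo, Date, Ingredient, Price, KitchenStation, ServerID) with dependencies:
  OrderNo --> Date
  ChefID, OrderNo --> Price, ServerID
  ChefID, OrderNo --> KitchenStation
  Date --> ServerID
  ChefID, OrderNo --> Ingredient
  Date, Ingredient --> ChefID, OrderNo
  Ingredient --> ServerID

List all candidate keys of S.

{ChefID, OrderNo}, {Date, Ingredient}, {Ingredient, OrderNo}

{ChefID, OrderNo}⁺ = {ChefID, Date, Ingredient, KitchenStation, OrderNo, Price, ServerID}, which is every attribute, so {ChefID, OrderNo} is a candidate key.
{Date, Ingredient}⁺ = {ChefID, Date, Ingredient, KitchenStation, OrderNo, Price, ServerID}, which is every attribute, so {Date, Ingredient} is a candidate key.
{Ingredient, OrderNo}⁺ = {ChefID, Date, Ingredient, KitchenStation, OrderNo, Price, ServerID}, which is every attribute, so {Ingredient, OrderNo} is a candidate key.
Any other superkey properly contains one of these, so there are no further candidate keys.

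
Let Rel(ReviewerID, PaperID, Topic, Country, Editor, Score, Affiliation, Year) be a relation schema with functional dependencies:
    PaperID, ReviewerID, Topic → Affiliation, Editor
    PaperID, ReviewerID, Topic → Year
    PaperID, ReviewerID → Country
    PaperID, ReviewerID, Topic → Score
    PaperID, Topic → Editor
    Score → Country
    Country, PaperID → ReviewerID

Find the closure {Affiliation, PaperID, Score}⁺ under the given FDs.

{Affiliation, Country, PaperID, ReviewerID, Score}

Start with {Affiliation, PaperID, Score}.
Score → Country applies; add {Country} → now {Affiliation, Country, PaperID, Score}.
Country, PaperID → ReviewerID applies; add {ReviewerID} → now {Affiliation, Country, PaperID, ReviewerID, Score}.
No further FD applies.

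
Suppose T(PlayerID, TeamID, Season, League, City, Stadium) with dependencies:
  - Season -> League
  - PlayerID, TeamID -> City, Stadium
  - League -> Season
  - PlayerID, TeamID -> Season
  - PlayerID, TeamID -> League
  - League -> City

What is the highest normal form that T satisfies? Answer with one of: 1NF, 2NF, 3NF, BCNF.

2NF

Candidate key: {PlayerID, TeamID}. Prime attributes: {PlayerID, TeamID}.
Season -> League: {Season}⁺ = {City, League, Season}, which is not all of the attributes, so the left side is not a superkey — BCNF is violated.
Because {League} is non-prime and the left side of Season -> League is not a superkey, the relation is not in 3NF.
No proper subset of a key has a non-prime attribute in its closure, so there is no partial dependency; 2NF holds.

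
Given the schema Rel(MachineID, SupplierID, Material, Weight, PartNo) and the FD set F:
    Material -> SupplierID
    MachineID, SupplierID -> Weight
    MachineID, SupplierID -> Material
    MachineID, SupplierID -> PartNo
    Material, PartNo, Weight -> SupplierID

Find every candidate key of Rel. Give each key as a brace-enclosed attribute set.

Attributes never on any right-hand side: {MachineID} — every candidate key must contain it.
Closure of {MachineID, Material} is {MachineID, Material, PartNo, SupplierID, Weight}, the whole schema; {MachineID, Material} is a candidate key.
Closure of {MachineID, SupplierID} is {MachineID, Material, PartNo, SupplierID, Weight}, the whole schema; {MachineID, SupplierID} is a candidate key.
Any other superkey properly contains one of these, so there are no further candidate keys.

{MachineID, Material}, {MachineID, SupplierID}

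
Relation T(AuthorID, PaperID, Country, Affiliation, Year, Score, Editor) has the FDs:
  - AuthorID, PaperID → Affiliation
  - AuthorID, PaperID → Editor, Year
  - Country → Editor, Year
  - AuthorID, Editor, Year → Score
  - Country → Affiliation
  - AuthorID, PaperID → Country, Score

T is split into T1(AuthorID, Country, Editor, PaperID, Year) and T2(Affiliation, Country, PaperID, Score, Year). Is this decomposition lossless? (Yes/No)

No

Common attributes: {Country, PaperID, Year}; their closure is {Affiliation, Country, Editor, PaperID, Year}.
T1 ⊄ {Affiliation, Country, Editor, PaperID, Year} and T2 ⊄ {Affiliation, Country, Editor, PaperID, Year}, so the split is lossy.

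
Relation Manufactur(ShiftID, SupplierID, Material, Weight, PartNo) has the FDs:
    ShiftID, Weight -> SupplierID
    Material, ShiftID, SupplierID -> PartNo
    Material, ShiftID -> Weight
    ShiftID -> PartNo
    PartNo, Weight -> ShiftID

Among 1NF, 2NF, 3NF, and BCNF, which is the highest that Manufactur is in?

Candidate keys: {Material, PartNo, Weight}, {Material, ShiftID}. Prime attributes: {Material, PartNo, ShiftID, Weight}.
ShiftID, Weight -> SupplierID breaks BCNF: {ShiftID, Weight}⁺ = {PartNo, ShiftID, SupplierID, Weight}, so {ShiftID, Weight} is not a superkey.
ShiftID, Weight -> SupplierID determines the non-prime attribute {SupplierID} from a non-superkey — 3NF is violated.
{PartNo, Weight} is a proper subset of the key {Material, PartNo, Weight}, and {PartNo, Weight}⁺ contains the non-prime attribute {SupplierID} — a partial dependency, so 2NF is violated.

1NF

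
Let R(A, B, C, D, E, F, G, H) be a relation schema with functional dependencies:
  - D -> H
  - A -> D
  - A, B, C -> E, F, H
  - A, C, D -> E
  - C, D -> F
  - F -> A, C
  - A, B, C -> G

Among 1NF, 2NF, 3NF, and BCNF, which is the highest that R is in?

Candidate keys: {A, B, C}, {B, C, D}, {B, F}. Prime attributes: {A, B, C, D, F}.
D -> H: {D}⁺ = {D, H}, which is not all of the attributes, so the left side is not a superkey — BCNF is violated.
Because {H} is non-prime and the left side of D -> H is not a superkey, the relation is not in 3NF.
{F} is a proper subset of the key {B, F}, and {F}⁺ contains the non-prime attributes {E, H} — a partial dependency, so 2NF is violated.

1NF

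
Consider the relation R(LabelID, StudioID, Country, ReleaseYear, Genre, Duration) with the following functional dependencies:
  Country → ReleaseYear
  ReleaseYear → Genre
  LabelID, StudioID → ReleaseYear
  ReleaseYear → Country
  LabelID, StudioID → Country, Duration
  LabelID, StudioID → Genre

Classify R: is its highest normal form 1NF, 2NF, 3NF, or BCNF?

2NF

Candidate key: {LabelID, StudioID}. Prime attributes: {LabelID, StudioID}.
Country → ReleaseYear: {Country}⁺ = {Country, Genre, ReleaseYear}, which is not all of the attributes, so the left side is not a superkey — BCNF is violated.
Country → ReleaseYear determines the non-prime attribute {ReleaseYear} from a non-superkey — 3NF is violated.
No non-prime attribute depends on a proper subset of any candidate key, so 2NF holds.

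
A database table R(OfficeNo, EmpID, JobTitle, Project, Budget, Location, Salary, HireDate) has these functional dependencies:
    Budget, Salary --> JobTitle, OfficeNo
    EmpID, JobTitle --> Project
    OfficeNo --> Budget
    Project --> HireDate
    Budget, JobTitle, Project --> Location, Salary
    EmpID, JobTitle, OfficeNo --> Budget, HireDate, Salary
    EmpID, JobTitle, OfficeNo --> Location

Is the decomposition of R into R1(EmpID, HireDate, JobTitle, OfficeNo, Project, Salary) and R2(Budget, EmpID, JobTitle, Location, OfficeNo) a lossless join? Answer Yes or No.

Common attributes: {EmpID, JobTitle, OfficeNo}; their closure is {Budget, EmpID, HireDate, JobTitle, Location, OfficeNo, Project, Salary}.
This includes all of R1, so the common attributes are a superkey of R1 — the join is lossless.

Yes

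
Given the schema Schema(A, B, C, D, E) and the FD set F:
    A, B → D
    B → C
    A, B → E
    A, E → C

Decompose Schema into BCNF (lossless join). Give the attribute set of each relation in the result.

Candidate key of the original relation: {A, B}.
In {A, B, C, D, E}, {B} is not a superkey ({B}⁺ restricted to this set is {B, C}), so split on B → C into {B, C} and {A, B, D, E}.
{B, C} has no BCNF violation.
{A, B, D, E} has no BCNF violation.

{A, B, D, E}; {B, C}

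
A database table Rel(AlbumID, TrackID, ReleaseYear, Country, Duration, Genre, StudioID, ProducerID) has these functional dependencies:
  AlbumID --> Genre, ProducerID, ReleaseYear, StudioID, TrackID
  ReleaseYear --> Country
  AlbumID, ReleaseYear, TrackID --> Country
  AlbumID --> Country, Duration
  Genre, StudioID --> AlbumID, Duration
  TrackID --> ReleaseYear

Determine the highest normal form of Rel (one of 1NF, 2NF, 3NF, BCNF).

2NF

Candidate keys: {AlbumID}, {Genre, StudioID}. Prime attributes: {AlbumID, Genre, StudioID}.
ReleaseYear --> Country breaks BCNF: {ReleaseYear}⁺ = {Country, ReleaseYear}, so {ReleaseYear} is not a superkey.
ReleaseYear --> Country has non-prime {Country} on the right and a non-superkey on the left, so 3NF fails.
No proper subset of a key has a non-prime attribute in its closure, so there is no partial dependency; 2NF holds.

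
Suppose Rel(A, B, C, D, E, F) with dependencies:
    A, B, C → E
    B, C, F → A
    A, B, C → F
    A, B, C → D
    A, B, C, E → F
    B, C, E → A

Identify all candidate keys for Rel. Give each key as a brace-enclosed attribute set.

No FD produces {B, C}, so they must be in every candidate key.
{A, B, C}⁺ = {A, B, C, D, E, F}, which is every attribute, so {A, B, C} is a candidate key.
{B, C, E}⁺ = {A, B, C, D, E, F}, which is every attribute, so {B, C, E} is a candidate key.
{B, C, F}⁺ = {A, B, C, D, E, F}, which is every attribute, so {B, C, F} is a candidate key.
No proper subset of any of these is a key, and no other minimal superkey exists.

{A, B, C}, {B, C, E}, {B, C, F}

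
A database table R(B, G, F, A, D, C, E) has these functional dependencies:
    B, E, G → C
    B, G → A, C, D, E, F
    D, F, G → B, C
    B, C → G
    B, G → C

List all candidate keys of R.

{B, C}, {B, G}, {D, F, G}

Closure of {B, C} is {A, B, C, D, E, F, G}, the whole schema; {B, C} is a candidate key.
Closure of {B, G} is {A, B, C, D, E, F, G}, the whole schema; {B, G} is a candidate key.
Closure of {D, F, G} is {A, B, C, D, E, F, G}, the whole schema; {D, F, G} is a candidate key.
No proper subset of any of these is a key, and no other minimal superkey exists.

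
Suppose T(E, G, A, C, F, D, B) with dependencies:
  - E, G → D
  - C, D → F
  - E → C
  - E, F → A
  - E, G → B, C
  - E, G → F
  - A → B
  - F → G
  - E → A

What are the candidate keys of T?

{D, E}, {E, F}, {E, G}

Attributes never on any right-hand side: {E} — every candidate key must contain it.
{D, E}⁺ = {A, B, C, D, E, F, G}, which is every attribute, so {D, E} is a candidate key.
{E, F}⁺ = {A, B, C, D, E, F, G}, which is every attribute, so {E, F} is a candidate key.
{E, G}⁺ = {A, B, C, D, E, F, G}, which is every attribute, so {E, G} is a candidate key.
Any other superkey properly contains one of these, so there are no further candidate keys.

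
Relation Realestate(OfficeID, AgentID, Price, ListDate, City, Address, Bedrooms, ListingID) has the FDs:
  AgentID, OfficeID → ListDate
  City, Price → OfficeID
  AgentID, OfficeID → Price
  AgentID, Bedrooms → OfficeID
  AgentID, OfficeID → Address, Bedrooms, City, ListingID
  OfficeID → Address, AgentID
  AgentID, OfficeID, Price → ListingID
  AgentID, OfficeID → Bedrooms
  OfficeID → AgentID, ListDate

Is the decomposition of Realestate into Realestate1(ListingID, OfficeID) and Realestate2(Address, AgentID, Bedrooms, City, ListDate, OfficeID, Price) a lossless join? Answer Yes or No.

Yes

Common attributes: {OfficeID}; their closure is {Address, AgentID, Bedrooms, City, ListDate, ListingID, OfficeID, Price}.
This includes all of Realestate1, so the common attributes are a superkey of Realestate1 — the join is lossless.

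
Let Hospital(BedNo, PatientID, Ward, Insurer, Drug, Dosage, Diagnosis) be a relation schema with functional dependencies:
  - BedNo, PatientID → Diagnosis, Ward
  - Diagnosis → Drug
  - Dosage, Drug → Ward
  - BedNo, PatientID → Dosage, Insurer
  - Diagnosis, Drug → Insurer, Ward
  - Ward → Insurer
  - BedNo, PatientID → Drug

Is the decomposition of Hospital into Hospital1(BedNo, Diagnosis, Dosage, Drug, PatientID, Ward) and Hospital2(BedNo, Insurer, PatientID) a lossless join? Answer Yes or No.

Common attributes: {BedNo, PatientID}; their closure is {BedNo, Diagnosis, Dosage, Drug, Insurer, PatientID, Ward}.
Hospital1 is contained in that closure, so Hospital1 ∩ Hospital2 → Hospital1 holds and the join is lossless.

Yes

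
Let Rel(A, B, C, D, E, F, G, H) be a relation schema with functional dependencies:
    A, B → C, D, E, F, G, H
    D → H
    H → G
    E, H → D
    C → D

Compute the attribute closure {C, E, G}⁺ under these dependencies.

{C, D, E, G, H}

Start with {C, E, G}.
C → D applies; add {D} → now {C, D, E, G}.
D → H applies; add {H} → now {C, D, E, G, H}.
No further FD applies.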